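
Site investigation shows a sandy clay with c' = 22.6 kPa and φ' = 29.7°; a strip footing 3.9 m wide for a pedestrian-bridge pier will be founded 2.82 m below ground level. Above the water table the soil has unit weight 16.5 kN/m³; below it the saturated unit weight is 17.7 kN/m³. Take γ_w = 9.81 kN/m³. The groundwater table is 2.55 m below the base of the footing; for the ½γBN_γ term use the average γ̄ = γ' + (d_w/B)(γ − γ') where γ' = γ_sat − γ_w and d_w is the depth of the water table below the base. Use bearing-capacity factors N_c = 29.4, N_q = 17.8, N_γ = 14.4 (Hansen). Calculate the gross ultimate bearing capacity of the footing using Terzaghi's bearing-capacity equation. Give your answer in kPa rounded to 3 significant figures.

Effective surcharge at the founding depth q = γ·D_f = 16.5 × 2.82 = 46.53 kPa.
With d_w = 2.55 m < B, γ̄ = 7.89 + (2.55/3.9) × (16.5 − 7.89) = 13.52 kN/m³.
q_ult = c·N_c + q·N_q + 0.5·γ·B·N_γ
     = 22.6 × 29.4 + 46.53 × 17.8 + 0.5 × 13.52 × 3.9 × 14.4
     = 664.44 + 828.23 + 379.63 = 1872.3 kPa.

q_ult ≈ 1870 kPa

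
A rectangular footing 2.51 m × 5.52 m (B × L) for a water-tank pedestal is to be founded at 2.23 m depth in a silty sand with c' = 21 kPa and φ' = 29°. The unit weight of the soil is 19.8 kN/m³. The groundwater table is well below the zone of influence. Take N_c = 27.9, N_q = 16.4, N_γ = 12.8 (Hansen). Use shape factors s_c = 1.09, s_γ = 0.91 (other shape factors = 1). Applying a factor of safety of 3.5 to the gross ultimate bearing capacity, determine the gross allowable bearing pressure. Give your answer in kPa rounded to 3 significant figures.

q_all ≈ 472 kPa

Effective surcharge at the founding depth q = γ·D_f = 19.8 × 2.23 = 44.154 kPa.
q_ult = c·N_c·s_c + q·N_q + 0.5·γ·B·N_γ·s_γ
     = 21 × 27.9 × 1.09 + 44.154 × 16.4 + 0.5 × 19.8 × 2.51 × 12.8 × 0.91
     = 638.63 + 724.13 + 289.44 = 1652.2 kPa.
q_all = q_ult / FS = 1652.2 / 3.5 = 472.06 kPa.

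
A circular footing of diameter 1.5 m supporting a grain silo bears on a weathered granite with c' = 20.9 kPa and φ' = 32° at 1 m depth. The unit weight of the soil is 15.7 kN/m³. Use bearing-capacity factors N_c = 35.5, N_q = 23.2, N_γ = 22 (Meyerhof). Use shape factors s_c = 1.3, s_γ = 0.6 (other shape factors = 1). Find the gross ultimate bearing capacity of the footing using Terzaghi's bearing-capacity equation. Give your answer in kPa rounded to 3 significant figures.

Effective surcharge at the founding depth q = γ·D_f = 15.7 × 1 = 15.7 kPa.
q_ult = c·N_c·s_c + q·N_q + 0.5·γ·B·N_γ·s_γ
     = 20.9 × 35.5 × 1.3 + 15.7 × 23.2 + 0.5 × 15.7 × 1.5 × 22 × 0.6
     = 964.53 + 364.24 + 155.43 = 1484.2 kPa.

q_ult ≈ 1480 kPa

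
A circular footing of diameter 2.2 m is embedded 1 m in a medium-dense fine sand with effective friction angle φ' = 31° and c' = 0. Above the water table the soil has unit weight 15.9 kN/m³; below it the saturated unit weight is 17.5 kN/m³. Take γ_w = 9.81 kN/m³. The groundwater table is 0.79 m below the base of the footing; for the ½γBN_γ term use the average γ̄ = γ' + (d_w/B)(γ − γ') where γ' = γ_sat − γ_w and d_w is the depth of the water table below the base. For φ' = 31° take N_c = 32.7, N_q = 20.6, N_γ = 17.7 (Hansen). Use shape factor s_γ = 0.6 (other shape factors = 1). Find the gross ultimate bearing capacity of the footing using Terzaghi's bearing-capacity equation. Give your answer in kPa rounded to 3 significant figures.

Overburden at base level: q = 15.9 × 1 = 15.9 kPa.
The water table is 0.79 m below the base (< B = 2.2 m), so the ½γBN_γ term uses γ̄ = γ' + (d_w/B)(γ − γ') = 7.69 + (0.79/2.2)(15.9 − 7.69) = 10.638 kN/m³.
Surcharge term q·N_q = 15.9 × 20.6 = 327.54 kPa; self-weight term 0.5·γ·B·N_γ·s_γ = 0.5 × 10.638 × 2.2 × 17.7 × 0.6 = 124.27 kPa.
q_ult = 327.54 + 124.27 = 451.81 kPa.

q_ult ≈ 452 kPa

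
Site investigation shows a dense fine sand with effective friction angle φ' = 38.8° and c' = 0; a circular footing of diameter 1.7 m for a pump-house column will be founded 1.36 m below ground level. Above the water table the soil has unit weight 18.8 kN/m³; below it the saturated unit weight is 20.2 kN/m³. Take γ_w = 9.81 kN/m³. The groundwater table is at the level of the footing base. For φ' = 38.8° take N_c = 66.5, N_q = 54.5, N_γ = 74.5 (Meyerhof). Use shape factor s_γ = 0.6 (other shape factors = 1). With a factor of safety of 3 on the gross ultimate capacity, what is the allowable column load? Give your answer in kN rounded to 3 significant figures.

P_all ≈ 1350 kN

Overburden at base level: q = 18.8 × 1.36 = 25.568 kPa.
Below the base the soil is submerged, so the ½γBN_γ term uses γ' = 20.2 − 9.81 = 10.39 kN/m³.
Surcharge term q·N_q = 25.568 × 54.5 = 1393.5 kPa; self-weight term 0.5·γ·B·N_γ·s_γ = 0.5 × 10.39 × 1.7 × 74.5 × 0.6 = 394.77 kPa.
q_ult = 1393.5 + 394.77 = 1788.2 kPa.
Gross allowable pressure q_all = 1788.2 / 3 = 596.07 kPa.
Footing area = 2.2698 m², so allowable column load = 596.07 × 2.2698 = 1353 kN.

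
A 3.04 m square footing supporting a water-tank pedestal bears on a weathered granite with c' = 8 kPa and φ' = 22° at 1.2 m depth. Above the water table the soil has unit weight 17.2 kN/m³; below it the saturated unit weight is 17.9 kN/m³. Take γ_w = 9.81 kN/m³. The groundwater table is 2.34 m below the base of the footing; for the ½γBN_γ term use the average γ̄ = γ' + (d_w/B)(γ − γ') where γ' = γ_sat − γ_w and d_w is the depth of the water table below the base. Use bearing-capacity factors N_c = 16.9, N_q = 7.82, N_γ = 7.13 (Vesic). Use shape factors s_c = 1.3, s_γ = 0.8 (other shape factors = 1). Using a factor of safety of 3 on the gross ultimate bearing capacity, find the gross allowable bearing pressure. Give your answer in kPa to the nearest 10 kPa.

q = γ·D_f = 17.2 × 1.2 = 20.64 kPa.
γ' = 8.09 kN/m³; averaging over the depth B below the base, γ̄ = γ' + (d_w/B)(γ − γ') = 15.102 kN/m³.
c·N_c·s_c = 8 × 16.9 × 1.3 = 175.76 kPa
q·N_q = 20.64 × 7.82 = 161.4 kPa
0.5·γ·B·N_γ·s_γ = 0.5 × 15.102 × 3.04 × 7.13 × 0.8 = 130.94 kPa
q_ult = 175.76 + 161.4 + 130.94 = 468.1 kPa.
q_all = 468.1 / 3 = 156.03 kPa.

q_all ≈ 160 kPa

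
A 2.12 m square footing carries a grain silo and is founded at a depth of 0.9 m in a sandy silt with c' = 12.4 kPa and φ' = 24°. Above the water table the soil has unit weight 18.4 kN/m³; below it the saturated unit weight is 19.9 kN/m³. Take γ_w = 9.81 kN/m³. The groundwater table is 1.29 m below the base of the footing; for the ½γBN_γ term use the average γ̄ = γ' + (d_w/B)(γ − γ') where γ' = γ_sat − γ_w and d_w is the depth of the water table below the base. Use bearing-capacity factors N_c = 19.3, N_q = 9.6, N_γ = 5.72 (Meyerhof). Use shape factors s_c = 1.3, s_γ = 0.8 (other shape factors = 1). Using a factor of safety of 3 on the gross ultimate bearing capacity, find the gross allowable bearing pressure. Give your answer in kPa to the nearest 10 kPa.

q = γ·D_f = 18.4 × 0.9 = 16.56 kPa.
γ' = 10.09 kN/m³; averaging over the depth B below the base, γ̄ = γ' + (d_w/B)(γ − γ') = 15.147 kN/m³.
c·N_c·s_c = 12.4 × 19.3 × 1.3 = 311.12 kPa
q·N_q = 16.56 × 9.6 = 158.98 kPa
0.5·γ·B·N_γ·s_γ = 0.5 × 15.147 × 2.12 × 5.72 × 0.8 = 73.469 kPa
q_ult = 311.12 + 158.98 + 73.469 = 543.56 kPa.
q_all = 543.56 / 3 = 181.19 kPa.

q_all ≈ 180 kPa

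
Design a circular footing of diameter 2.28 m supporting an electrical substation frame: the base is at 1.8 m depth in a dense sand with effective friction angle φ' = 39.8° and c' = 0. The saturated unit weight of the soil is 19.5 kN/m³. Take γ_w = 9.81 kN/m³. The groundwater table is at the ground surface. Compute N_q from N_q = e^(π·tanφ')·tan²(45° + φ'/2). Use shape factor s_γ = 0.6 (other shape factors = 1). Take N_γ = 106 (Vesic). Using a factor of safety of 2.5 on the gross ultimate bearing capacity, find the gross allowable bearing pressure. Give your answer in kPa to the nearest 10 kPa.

q_all ≈ 720 kPa

N_q = e^(π·tan39.8°)·tan²(64.9°) = 62.44.
γ' = 19.5 − 9.81 = 9.69 kN/m³ (submerged throughout). q = 9.69 × 1.8 = 17.442 kPa; the same γ' applies in the ½γBN_γ term.
q·N_q = 17.442 × 62.439 = 1089.1 kPa
0.5·γ·B·N_γ·s_γ = 0.5 × 9.69 × 2.28 × 106 × 0.6 = 702.56 kPa
q_ult = 1089.1 + 702.56 = 1791.6 kPa.
q_all = 1791.6 / 2.5 = 716.65 kPa.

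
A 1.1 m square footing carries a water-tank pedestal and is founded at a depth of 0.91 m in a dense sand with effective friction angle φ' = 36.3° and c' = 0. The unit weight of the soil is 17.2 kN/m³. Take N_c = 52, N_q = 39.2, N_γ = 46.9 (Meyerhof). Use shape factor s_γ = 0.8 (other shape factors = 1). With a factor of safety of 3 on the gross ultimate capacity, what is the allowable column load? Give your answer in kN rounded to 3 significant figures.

P_all ≈ 391 kN

Overburden at base level: q = 17.2 × 0.91 = 15.652 kPa.
Surcharge term q·N_q = 15.652 × 39.2 = 613.56 kPa; self-weight term 0.5·γ·B·N_γ·s_γ = 0.5 × 17.2 × 1.1 × 46.9 × 0.8 = 354.94 kPa.
q_ult = 613.56 + 354.94 = 968.5 kPa.
Gross allowable pressure q_all = 968.5 / 3 = 322.83 kPa.
Footing area = 1.21 m², so allowable column load = 322.83 × 1.21 = 390.63 kN.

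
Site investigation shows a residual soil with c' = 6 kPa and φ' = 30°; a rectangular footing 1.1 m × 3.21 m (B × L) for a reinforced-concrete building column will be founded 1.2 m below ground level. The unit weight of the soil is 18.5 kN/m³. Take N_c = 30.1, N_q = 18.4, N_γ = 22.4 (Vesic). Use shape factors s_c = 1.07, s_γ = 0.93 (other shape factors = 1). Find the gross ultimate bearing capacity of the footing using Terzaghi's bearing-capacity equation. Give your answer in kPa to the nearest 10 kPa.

q_ult ≈ 810 kPa

Effective surcharge at the founding depth q = γ·D_f = 18.5 × 1.2 = 22.2 kPa.
q_ult = c·N_c·s_c + q·N_q + 0.5·γ·B·N_γ·s_γ
     = 6 × 30.1 × 1.07 + 22.2 × 18.4 + 0.5 × 18.5 × 1.1 × 22.4 × 0.93
     = 193.24 + 408.48 + 211.97 = 813.69 kPa.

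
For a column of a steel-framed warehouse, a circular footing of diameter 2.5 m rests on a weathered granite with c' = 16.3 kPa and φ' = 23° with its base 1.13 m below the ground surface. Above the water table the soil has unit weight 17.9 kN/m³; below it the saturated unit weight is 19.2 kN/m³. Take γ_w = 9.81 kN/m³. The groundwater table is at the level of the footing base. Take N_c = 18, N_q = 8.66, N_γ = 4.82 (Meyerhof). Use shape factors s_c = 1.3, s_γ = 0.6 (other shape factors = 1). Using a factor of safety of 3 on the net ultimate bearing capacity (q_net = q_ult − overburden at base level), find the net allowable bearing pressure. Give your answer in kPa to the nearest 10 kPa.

Overburden at base level: q = 17.9 × 1.13 = 20.227 kPa.
Below the base the soil is submerged, so the ½γBN_γ term uses γ' = 19.2 − 9.81 = 9.39 kN/m³.
Cohesion term c·N_c·s_c = 16.3 × 18 × 1.3 = 381.42 kPa; surcharge term q·N_q = 20.227 × 8.66 = 175.17 kPa; self-weight term 0.5·γ·B·N_γ·s_γ = 0.5 × 9.39 × 2.5 × 4.82 × 0.6 = 33.945 kPa.
q_ult = 381.42 + 175.17 + 33.945 = 590.53 kPa.
q_net = 590.53 − 20.227 = 570.3 kPa.
q_all(net) = 570.3 / 3 = 190.1 kPa.

q_all(net) ≈ 190 kPa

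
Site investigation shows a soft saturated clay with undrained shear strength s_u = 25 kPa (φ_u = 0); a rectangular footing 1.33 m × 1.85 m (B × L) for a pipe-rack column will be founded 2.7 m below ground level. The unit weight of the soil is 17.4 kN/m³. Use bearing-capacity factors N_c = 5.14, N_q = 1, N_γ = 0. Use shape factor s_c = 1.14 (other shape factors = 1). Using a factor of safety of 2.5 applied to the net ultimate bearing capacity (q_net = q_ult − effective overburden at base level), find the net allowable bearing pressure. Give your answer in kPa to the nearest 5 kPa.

q = γ·D_f = 17.4 × 2.7 = 46.98 kPa.
c·N_c·s_c = 25 × 5.14 × 1.14 = 146.49 kPa
q·N_q = 46.98 × 1 = 46.98 kPa
q_ult = 146.49 + 46.98 = 193.47 kPa.
Net ultimate: q_net = 193.47 − 46.98 = 146.49 kPa.
q_all(net) = 146.49 / 2.5 = 58.596 kPa.

q_all(net) ≈ 60 kPa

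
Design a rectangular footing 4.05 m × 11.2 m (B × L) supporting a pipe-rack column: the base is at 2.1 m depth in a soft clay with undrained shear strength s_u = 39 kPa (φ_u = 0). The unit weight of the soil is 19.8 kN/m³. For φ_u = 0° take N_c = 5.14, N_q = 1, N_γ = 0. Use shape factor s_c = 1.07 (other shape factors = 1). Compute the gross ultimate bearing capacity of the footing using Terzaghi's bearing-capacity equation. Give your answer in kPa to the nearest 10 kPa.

q_ult ≈ 260 kPa

Effective surcharge at the founding depth q = γ·D_f = 19.8 × 2.1 = 41.58 kPa.
q_ult = c·N_c·s_c + q·N_q
     = 39 × 5.14 × 1.07 + 41.58 × 1
     = 214.49 + 41.58 = 256.07 kPa.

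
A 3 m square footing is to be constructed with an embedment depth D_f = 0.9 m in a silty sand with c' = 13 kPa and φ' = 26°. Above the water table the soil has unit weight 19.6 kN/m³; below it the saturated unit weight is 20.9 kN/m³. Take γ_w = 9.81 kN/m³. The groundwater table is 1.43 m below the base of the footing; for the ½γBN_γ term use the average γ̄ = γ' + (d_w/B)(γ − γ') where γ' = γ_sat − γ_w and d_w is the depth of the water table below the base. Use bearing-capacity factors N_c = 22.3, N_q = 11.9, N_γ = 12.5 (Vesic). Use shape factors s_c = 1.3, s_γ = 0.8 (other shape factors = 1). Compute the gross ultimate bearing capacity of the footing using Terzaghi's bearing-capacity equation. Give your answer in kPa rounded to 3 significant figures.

q_ult ≈ 814 kPa

Effective surcharge at the founding depth q = γ·D_f = 19.6 × 0.9 = 17.64 kPa.
With d_w = 1.43 m < B, γ̄ = 11.09 + (1.43/3) × (19.6 − 11.09) = 15.146 kN/m³.
q_ult = c·N_c·s_c + q·N_q + 0.5·γ·B·N_γ·s_γ
     = 13 × 22.3 × 1.3 + 17.64 × 11.9 + 0.5 × 15.146 × 3 × 12.5 × 0.8
     = 376.87 + 209.92 + 227.2 = 813.98 kPa.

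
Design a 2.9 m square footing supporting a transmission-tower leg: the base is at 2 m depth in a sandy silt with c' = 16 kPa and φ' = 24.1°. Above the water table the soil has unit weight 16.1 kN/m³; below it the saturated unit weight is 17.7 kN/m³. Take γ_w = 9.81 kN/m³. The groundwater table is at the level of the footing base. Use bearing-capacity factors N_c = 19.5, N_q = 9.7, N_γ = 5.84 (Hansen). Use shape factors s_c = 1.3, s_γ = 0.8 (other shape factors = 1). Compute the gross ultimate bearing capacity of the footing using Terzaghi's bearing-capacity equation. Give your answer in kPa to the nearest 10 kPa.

Overburden at base level: q = 16.1 × 2 = 32.2 kPa.
Below the base the soil is submerged, so the ½γBN_γ term uses γ' = 17.7 − 9.81 = 7.89 kN/m³.
Cohesion term c·N_c·s_c = 16 × 19.5 × 1.3 = 405.6 kPa; surcharge term q·N_q = 32.2 × 9.7 = 312.34 kPa; self-weight term 0.5·γ·B·N_γ·s_γ = 0.5 × 7.89 × 2.9 × 5.84 × 0.8 = 53.45 kPa.
q_ult = 405.6 + 312.34 + 53.45 = 771.39 kPa.

q_ult ≈ 770 kPa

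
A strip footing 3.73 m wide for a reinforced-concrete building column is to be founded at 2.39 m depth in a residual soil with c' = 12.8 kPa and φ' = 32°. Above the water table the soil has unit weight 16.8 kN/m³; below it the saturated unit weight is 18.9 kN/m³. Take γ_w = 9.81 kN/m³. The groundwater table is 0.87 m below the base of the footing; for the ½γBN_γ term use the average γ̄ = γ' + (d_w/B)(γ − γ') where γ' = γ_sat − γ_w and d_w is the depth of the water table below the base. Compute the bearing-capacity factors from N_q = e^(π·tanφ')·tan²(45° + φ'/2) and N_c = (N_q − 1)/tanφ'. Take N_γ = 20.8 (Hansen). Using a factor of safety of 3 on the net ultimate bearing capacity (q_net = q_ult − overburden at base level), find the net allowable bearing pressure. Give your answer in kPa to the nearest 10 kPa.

q_all(net) ≈ 590 kPa

N_q = e^(π·tan32°)·tan²(61°) = 23.18; N_c = (N_q − 1)/tanφ' = 35.49.
q = γ·D_f = 16.8 × 2.39 = 40.152 kPa.
γ' = 9.09 kN/m³; averaging over the depth B below the base, γ̄ = γ' + (d_w/B)(γ − γ') = 10.888 kN/m³.
c·N_c = 12.8 × 35.49 = 454.28 kPa
q·N_q = 40.152 × 23.177 = 930.59 kPa
0.5·γ·B·N_γ = 0.5 × 10.888 × 3.73 × 20.8 = 422.38 kPa
q_ult = 454.28 + 930.59 + 422.38 = 1807.2 kPa.
q_net = 1807.2 − 40.152 = 1767.1 kPa.
q_all(net) = 1767.1 / 3 = 589.03 kPa.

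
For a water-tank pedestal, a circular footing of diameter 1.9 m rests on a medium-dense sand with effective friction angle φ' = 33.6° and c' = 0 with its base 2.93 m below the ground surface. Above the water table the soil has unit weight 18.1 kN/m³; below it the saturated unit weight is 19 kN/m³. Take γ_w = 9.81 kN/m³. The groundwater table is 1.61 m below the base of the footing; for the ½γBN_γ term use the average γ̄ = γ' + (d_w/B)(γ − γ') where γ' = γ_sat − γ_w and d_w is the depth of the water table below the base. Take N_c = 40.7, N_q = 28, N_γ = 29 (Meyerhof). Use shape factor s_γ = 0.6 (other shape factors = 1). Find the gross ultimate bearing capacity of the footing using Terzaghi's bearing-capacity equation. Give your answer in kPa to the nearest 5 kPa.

q = γ·D_f = 18.1 × 2.93 = 53.033 kPa.
γ' = 9.19 kN/m³; averaging over the depth B below the base, γ̄ = γ' + (d_w/B)(γ − γ') = 16.74 kN/m³.
q·N_q = 53.033 × 28 = 1484.9 kPa
0.5·γ·B·N_γ·s_γ = 0.5 × 16.74 × 1.9 × 29 × 0.6 = 276.71 kPa
q_ult = 1484.9 + 276.71 = 1761.6 kPa.

q_ult ≈ 1760 kPa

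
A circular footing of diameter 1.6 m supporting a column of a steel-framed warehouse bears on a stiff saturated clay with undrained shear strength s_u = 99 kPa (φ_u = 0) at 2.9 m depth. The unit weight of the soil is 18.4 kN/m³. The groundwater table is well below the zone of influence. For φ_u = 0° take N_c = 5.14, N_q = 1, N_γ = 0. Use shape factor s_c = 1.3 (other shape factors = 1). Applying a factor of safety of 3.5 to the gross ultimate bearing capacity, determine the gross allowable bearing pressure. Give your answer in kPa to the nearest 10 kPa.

q_all ≈ 200 kPa

q = γ·D_f = 18.4 × 2.9 = 53.36 kPa.
c·N_c·s_c = 99 × 5.14 × 1.3 = 661.52 kPa
q·N_q = 53.36 × 1 = 53.36 kPa
q_ult = 661.52 + 53.36 = 714.88 kPa.
q_all = q_ult / FS = 714.88 / 3.5 = 204.25 kPa.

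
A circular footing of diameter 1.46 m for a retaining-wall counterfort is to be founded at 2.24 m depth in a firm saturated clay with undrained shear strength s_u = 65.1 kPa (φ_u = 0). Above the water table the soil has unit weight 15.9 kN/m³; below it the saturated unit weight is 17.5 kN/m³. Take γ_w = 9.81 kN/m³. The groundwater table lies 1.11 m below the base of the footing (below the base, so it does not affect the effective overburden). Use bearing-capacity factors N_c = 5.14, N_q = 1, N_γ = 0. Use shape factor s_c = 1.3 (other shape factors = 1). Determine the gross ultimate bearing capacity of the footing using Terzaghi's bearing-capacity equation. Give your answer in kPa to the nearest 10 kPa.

Overburden at base level: q = 15.9 × 2.24 = 35.616 kPa.
Cohesion term c·N_c·s_c = 65.1 × 5.14 × 1.3 = 435 kPa; surcharge term q·N_q = 35.616 × 1 = 35.616 kPa.
q_ult = 435 + 35.616 = 470.61 kPa.

q_ult ≈ 470 kPa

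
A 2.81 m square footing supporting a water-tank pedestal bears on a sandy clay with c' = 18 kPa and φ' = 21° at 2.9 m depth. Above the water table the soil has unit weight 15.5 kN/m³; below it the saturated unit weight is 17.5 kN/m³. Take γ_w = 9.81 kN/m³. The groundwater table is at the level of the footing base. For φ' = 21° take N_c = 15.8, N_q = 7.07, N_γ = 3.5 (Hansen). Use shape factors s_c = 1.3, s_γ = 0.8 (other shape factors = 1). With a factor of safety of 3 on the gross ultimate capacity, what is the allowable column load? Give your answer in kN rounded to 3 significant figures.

Overburden at base level: q = 15.5 × 2.9 = 44.95 kPa.
Below the base the soil is submerged, so the ½γBN_γ term uses γ' = 17.5 − 9.81 = 7.69 kN/m³.
Cohesion term c·N_c·s_c = 18 × 15.8 × 1.3 = 369.72 kPa; surcharge term q·N_q = 44.95 × 7.07 = 317.8 kPa; self-weight term 0.5·γ·B·N_γ·s_γ = 0.5 × 7.69 × 2.81 × 3.5 × 0.8 = 30.252 kPa.
q_ult = 369.72 + 317.8 + 30.252 = 717.77 kPa.
Gross allowable pressure q_all = 717.77 / 3 = 239.26 kPa.
Footing area = 7.8961 m², so allowable column load = 239.26 × 7.8961 = 1889.2 kN.

P_all ≈ 1890 kN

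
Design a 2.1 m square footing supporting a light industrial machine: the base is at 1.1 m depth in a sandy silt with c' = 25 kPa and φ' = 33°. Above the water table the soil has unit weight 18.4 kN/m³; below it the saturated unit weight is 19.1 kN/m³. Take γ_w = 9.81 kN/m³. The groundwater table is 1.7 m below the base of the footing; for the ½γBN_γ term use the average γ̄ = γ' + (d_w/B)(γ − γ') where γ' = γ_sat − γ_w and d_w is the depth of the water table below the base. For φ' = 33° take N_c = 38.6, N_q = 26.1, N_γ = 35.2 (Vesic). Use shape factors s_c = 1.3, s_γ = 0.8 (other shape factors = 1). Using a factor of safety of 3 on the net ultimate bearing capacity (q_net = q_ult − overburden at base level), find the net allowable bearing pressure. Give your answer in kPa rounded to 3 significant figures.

q = γ·D_f = 18.4 × 1.1 = 20.24 kPa.
γ' = 9.29 kN/m³; averaging over the depth B below the base, γ̄ = γ' + (d_w/B)(γ − γ') = 16.665 kN/m³.
c·N_c·s_c = 25 × 38.6 × 1.3 = 1254.5 kPa
q·N_q = 20.24 × 26.1 = 528.26 kPa
0.5·γ·B·N_γ·s_γ = 0.5 × 16.665 × 2.1 × 35.2 × 0.8 = 492.74 kPa
q_ult = 1254.5 + 528.26 + 492.74 = 2275.5 kPa.
q_net = 2275.5 − 20.24 = 2255.3 kPa.
q_all(net) = 2255.3 / 3 = 751.76 kPa.

q_all(net) ≈ 752 kPa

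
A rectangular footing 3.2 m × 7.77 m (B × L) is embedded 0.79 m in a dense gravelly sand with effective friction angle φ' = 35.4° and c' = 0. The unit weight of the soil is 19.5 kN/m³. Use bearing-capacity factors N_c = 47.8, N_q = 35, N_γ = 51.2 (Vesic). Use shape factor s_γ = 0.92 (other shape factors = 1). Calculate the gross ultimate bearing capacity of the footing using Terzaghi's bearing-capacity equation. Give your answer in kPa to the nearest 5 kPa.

q_ult ≈ 2010 kPa

Effective surcharge at the founding depth q = γ·D_f = 19.5 × 0.79 = 15.405 kPa.
q_ult = q·N_q + 0.5·γ·B·N_γ·s_γ
     = 15.405 × 35 + 0.5 × 19.5 × 3.2 × 51.2 × 0.92
     = 539.18 + 1469.6 = 2008.8 kPa.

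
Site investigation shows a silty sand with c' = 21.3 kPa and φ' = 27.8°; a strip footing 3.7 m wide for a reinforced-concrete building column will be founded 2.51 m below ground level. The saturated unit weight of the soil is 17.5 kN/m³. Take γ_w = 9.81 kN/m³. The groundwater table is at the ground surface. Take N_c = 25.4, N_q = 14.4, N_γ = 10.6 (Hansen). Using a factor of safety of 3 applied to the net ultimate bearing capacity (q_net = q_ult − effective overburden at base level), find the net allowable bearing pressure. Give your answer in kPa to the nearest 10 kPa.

With the water table at the surface the whole profile is submerged: γ' = 17.5 − 9.81 = 7.69 kN/m³, so q = γ'·D_f = 19.302 kPa; the same γ' applies in the ½γBN_γ term.
q_ult = c·N_c + q·N_q + 0.5·γ·B·N_γ
     = 21.3 × 25.4 + 19.302 × 14.4 + 0.5 × 7.69 × 3.7 × 10.6
     = 541.02 + 277.95 + 150.8 = 969.77 kPa.
Net ultimate: q_net = 969.77 − 19.302 = 950.47 kPa.
q_all(net) = 950.47 / 3 = 316.82 kPa.

q_all(net) ≈ 320 kPa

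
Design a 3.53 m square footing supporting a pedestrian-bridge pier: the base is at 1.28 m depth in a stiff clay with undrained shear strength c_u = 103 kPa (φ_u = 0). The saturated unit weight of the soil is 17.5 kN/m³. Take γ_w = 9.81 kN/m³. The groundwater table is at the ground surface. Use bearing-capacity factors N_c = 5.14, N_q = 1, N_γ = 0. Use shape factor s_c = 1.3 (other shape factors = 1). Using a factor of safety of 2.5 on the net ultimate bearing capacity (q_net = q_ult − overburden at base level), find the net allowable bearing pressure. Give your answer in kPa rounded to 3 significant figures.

γ' = 17.5 − 9.81 = 7.69 kN/m³ (submerged throughout). q = 7.69 × 1.28 = 9.8432 kPa.
c·N_c·s_c = 103 × 5.14 × 1.3 = 688.25 kPa
q·N_q = 9.8432 × 1 = 9.8432 kPa
q_ult = 688.25 + 9.8432 = 698.09 kPa.
q_net = 698.09 − 9.8432 = 688.25 kPa.
q_all(net) = 688.25 / 2.5 = 275.3 kPa.

q_all(net) ≈ 275 kPa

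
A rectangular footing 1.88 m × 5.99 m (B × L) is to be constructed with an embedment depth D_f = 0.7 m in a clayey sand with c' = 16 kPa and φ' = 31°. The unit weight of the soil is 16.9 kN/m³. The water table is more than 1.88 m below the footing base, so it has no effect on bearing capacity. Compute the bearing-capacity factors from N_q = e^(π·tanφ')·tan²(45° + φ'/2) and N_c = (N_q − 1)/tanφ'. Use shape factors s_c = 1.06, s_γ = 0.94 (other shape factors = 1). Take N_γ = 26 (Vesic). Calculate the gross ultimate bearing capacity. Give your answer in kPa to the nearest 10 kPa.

tan31° = 0.6009, so N_q = e^(π×0.6009)·tan²(60.5°) = 6.604 × 3.124 = 20.63.
N_c = (20.63 − 1)/tan31° = 32.67.
q = γ·D_f = 16.9 × 0.7 = 11.83 kPa.
c·N_c·s_c = 16 × 32.671 × 1.06 = 554.1 kPa
q·N_q = 11.83 × 20.631 = 244.06 kPa
0.5·γ·B·N_γ·s_γ = 0.5 × 16.9 × 1.88 × 26 × 0.94 = 388.25 kPa
q_ult = 554.1 + 244.06 + 388.25 = 1186.4 kPa.

q_ult ≈ 1190 kPa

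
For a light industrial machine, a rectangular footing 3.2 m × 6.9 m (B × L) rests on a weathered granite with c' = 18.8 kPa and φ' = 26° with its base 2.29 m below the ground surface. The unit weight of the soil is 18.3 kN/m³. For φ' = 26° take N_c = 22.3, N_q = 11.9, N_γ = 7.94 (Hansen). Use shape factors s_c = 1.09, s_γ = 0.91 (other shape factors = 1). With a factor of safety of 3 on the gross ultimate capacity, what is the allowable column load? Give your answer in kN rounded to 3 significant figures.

Overburden at base level: q = 18.3 × 2.29 = 41.907 kPa.
Cohesion term c·N_c·s_c = 18.8 × 22.3 × 1.09 = 456.97 kPa; surcharge term q·N_q = 41.907 × 11.9 = 498.69 kPa; self-weight term 0.5·γ·B·N_γ·s_γ = 0.5 × 18.3 × 3.2 × 7.94 × 0.91 = 211.56 kPa.
q_ult = 456.97 + 498.69 + 211.56 = 1167.2 kPa.
Gross allowable pressure q_all = 1167.2 / 3 = 389.07 kPa.
Footing area = 22.08 m², so allowable column load = 389.07 × 22.08 = 8590.8 kN.

P_all ≈ 8590 kN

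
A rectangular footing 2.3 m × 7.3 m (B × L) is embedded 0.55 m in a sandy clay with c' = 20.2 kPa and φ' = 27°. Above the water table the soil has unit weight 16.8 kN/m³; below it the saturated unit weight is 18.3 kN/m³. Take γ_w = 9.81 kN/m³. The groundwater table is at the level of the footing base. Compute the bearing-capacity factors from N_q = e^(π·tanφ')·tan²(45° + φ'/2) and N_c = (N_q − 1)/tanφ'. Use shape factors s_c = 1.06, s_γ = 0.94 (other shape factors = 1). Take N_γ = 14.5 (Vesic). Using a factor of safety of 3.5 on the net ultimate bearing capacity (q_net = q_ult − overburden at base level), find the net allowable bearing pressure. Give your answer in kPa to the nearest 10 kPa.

N_q = e^(π·tan27°)·tan²(58.5°) = 13.2; N_c = (N_q − 1)/tanφ' = 23.94.
Overburden at base level: q = 16.8 × 0.55 = 9.24 kPa.
Below the base the soil is submerged, so the ½γBN_γ term uses γ' = 18.3 − 9.81 = 8.49 kN/m³.
Cohesion term c·N_c·s_c = 20.2 × 23.942 × 1.06 = 512.65 kPa; surcharge term q·N_q = 9.24 × 13.199 = 121.96 kPa; self-weight term 0.5·γ·B·N_γ·s_γ = 0.5 × 8.49 × 2.3 × 14.5 × 0.94 = 133.08 kPa.
q_ult = 512.65 + 121.96 + 133.08 = 767.69 kPa.
q_net = 767.69 − 9.24 = 758.45 kPa.
q_all(net) = 758.45 / 3.5 = 216.7 kPa.

q_all(net) ≈ 220 kPa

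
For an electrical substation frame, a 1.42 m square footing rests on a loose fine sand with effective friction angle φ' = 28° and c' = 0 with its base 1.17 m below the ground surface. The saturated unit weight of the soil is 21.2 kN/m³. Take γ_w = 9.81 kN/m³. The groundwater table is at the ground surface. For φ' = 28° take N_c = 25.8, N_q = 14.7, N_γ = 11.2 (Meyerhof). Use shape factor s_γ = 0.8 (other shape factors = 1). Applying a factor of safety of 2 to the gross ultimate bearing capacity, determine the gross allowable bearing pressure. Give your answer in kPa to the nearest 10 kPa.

γ' = 21.2 − 9.81 = 11.39 kN/m³ (submerged throughout). q = 11.39 × 1.17 = 13.326 kPa; the same γ' applies in the ½γBN_γ term.
q·N_q = 13.326 × 14.7 = 195.9 kPa
0.5·γ·B·N_γ·s_γ = 0.5 × 11.39 × 1.42 × 11.2 × 0.8 = 72.459 kPa
q_ult = 195.9 + 72.459 = 268.36 kPa.
q_all = q_ult / FS = 268.36 / 2 = 134.18 kPa.

q_all ≈ 130 kPa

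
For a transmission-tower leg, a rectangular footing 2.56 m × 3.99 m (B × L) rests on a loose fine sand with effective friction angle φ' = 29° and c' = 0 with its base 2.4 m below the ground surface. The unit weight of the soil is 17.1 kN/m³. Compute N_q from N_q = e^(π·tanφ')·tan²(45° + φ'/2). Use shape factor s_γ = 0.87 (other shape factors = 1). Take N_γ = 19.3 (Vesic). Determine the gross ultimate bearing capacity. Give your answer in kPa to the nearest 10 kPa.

tan29° = 0.5543, so N_q = e^(π×0.5543)·tan²(59.5°) = 5.705 × 2.882 = 16.44.
Effective surcharge at the founding depth q = γ·D_f = 17.1 × 2.4 = 41.04 kPa.
q_ult = q·N_q + 0.5·γ·B·N_γ·s_γ
     = 41.04 × 16.443 + 0.5 × 17.1 × 2.56 × 19.3 × 0.87
     = 674.83 + 367.52 = 1042.4 kPa.

q_ult ≈ 1040 kPa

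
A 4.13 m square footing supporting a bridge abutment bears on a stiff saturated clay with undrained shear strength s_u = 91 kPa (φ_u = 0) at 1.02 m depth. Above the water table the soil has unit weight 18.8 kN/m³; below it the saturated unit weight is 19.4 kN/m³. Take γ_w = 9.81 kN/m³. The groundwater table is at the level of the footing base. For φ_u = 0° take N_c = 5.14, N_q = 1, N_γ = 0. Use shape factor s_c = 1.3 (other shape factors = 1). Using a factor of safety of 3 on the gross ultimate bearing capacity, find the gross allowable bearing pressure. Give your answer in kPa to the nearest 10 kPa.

q_all ≈ 210 kPa

q = γ·D_f = 18.8 × 1.02 = 19.176 kPa.
c·N_c·s_c = 91 × 5.14 × 1.3 = 608.06 kPa
q·N_q = 19.176 × 1 = 19.176 kPa
q_ult = 608.06 + 19.176 = 627.24 kPa.
q_all = 627.24 / 3 = 209.08 kPa.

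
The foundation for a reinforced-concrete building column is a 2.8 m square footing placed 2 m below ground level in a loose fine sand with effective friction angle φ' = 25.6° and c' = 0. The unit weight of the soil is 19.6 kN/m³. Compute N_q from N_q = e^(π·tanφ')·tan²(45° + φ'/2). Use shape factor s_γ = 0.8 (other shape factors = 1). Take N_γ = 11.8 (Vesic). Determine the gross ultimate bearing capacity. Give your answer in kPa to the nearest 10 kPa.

tan25.6° = 0.4791, so N_q = e^(π×0.4791)·tan²(57.8°) = 4.505 × 2.522 = 11.36.
q = γ·D_f = 19.6 × 2 = 39.2 kPa.
q·N_q = 39.2 × 11.36 = 445.32 kPa
0.5·γ·B·N_γ·s_γ = 0.5 × 19.6 × 2.8 × 11.8 × 0.8 = 259.03 kPa
q_ult = 445.32 + 259.03 = 704.35 kPa.

q_ult ≈ 700 kPa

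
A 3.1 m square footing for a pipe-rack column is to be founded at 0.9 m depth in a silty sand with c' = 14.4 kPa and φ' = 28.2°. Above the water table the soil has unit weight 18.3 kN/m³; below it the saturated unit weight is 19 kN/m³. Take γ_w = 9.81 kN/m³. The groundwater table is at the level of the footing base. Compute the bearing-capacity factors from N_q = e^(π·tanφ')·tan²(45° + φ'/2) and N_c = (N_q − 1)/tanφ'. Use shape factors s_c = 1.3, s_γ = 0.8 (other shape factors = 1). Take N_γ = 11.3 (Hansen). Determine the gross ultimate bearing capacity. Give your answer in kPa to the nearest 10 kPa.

q_ult ≈ 870 kPa

tan28.2° = 0.5362, so N_q = e^(π×0.5362)·tan²(59.1°) = 5.39 × 2.792 = 15.05.
N_c = (15.05 − 1)/tan28.2° = 26.2.
Overburden at base level: q = 18.3 × 0.9 = 16.47 kPa.
Below the base the soil is submerged, so the ½γBN_γ term uses γ' = 19 − 9.81 = 9.19 kN/m³.
Cohesion term c·N_c·s_c = 14.4 × 26.198 × 1.3 = 490.43 kPa; surcharge term q·N_q = 16.47 × 15.047 = 247.83 kPa; self-weight term 0.5·γ·B·N_γ·s_γ = 0.5 × 9.19 × 3.1 × 11.3 × 0.8 = 128.77 kPa.
q_ult = 490.43 + 247.83 + 128.77 = 867.03 kPa.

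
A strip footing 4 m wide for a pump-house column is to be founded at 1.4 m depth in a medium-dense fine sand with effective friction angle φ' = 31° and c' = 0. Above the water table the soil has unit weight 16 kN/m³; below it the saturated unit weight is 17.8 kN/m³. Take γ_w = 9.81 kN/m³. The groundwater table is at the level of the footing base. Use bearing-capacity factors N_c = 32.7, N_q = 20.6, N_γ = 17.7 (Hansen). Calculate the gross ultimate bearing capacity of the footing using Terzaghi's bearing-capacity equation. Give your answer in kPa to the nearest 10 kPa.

q_ult ≈ 740 kPa

q = γ·D_f = 16 × 1.4 = 22.4 kPa.
For the ½γBN_γ term take γ' = 17.8 − 9.81 = 7.99 kN/m³ (soil below base is submerged).
q·N_q = 22.4 × 20.6 = 461.44 kPa
0.5·γ·B·N_γ = 0.5 × 7.99 × 4 × 17.7 = 282.85 kPa
q_ult = 461.44 + 282.85 = 744.29 kPa.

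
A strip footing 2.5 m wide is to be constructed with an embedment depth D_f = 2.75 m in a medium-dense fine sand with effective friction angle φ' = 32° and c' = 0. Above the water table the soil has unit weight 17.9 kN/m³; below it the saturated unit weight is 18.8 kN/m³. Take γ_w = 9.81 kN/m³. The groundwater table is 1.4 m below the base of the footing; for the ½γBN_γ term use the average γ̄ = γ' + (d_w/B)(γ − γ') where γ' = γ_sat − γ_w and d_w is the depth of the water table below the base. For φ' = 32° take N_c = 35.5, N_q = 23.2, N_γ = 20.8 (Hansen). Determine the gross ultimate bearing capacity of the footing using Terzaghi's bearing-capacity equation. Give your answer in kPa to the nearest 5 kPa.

q_ult ≈ 1505 kPa

Overburden at base level: q = 17.9 × 2.75 = 49.225 kPa.
The water table is 1.4 m below the base (< B = 2.5 m), so the ½γBN_γ term uses γ̄ = γ' + (d_w/B)(γ − γ') = 8.99 + (1.4/2.5)(17.9 − 8.99) = 13.98 kN/m³.
Surcharge term q·N_q = 49.225 × 23.2 = 1142 kPa; self-weight term 0.5·γ·B·N_γ = 0.5 × 13.98 × 2.5 × 20.8 = 363.47 kPa.
q_ult = 1142 + 363.47 = 1505.5 kPa.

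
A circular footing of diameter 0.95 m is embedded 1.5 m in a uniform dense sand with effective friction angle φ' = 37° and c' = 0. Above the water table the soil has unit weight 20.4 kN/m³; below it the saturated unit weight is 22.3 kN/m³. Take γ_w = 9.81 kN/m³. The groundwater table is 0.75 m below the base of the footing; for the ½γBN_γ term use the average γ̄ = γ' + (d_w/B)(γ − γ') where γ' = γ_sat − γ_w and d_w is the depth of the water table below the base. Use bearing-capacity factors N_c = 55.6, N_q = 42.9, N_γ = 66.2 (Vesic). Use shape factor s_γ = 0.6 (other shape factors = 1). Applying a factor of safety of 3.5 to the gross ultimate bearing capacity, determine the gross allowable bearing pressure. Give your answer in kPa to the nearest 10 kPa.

q_all ≈ 480 kPa

Effective surcharge at the founding depth q = γ·D_f = 20.4 × 1.5 = 30.6 kPa.
With d_w = 0.75 m < B, γ̄ = 12.49 + (0.75/0.95) × (20.4 − 12.49) = 18.735 kN/m³.
q_ult = q·N_q + 0.5·γ·B·N_γ·s_γ
     = 30.6 × 42.9 + 0.5 × 18.735 × 0.95 × 66.2 × 0.6
     = 1312.7 + 353.47 = 1666.2 kPa.
q_all = q_ult / FS = 1666.2 / 3.5 = 476.06 kPa.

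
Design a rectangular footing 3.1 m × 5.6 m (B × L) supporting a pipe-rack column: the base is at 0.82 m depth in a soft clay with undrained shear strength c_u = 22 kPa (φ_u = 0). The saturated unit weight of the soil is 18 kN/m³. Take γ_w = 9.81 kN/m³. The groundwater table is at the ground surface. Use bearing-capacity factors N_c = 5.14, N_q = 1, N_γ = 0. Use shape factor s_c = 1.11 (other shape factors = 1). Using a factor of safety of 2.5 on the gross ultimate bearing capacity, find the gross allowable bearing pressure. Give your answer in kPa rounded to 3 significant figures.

q_all ≈ 52.9 kPa

Water table at ground surface, so effective unit weight γ' = 18 − 9.81 = 8.19 kN/m³ is used throughout; overburden q = 8.19 × 0.82 = 6.7158 kPa.
Cohesion term c·N_c·s_c = 22 × 5.14 × 1.11 = 125.52 kPa; surcharge term q·N_q = 6.7158 × 1 = 6.7158 kPa.
q_ult = 125.52 + 6.7158 = 132.23 kPa.
q_all = 132.23 / 2.5 = 52.894 kPa.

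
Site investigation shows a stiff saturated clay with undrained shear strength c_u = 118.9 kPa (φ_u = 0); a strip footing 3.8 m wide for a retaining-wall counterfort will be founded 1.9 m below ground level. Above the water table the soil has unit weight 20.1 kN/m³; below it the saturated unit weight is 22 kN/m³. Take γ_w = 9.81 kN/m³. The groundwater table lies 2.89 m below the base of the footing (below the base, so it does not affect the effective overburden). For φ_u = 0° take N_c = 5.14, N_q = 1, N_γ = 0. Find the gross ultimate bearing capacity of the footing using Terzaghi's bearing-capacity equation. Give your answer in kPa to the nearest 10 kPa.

q_ult ≈ 650 kPa

Overburden at base level: q = 20.1 × 1.9 = 38.19 kPa.
Cohesion term c·N_c = 118.9 × 5.14 = 611.15 kPa; surcharge term q·N_q = 38.19 × 1 = 38.19 kPa.
q_ult = 611.15 + 38.19 = 649.34 kPa.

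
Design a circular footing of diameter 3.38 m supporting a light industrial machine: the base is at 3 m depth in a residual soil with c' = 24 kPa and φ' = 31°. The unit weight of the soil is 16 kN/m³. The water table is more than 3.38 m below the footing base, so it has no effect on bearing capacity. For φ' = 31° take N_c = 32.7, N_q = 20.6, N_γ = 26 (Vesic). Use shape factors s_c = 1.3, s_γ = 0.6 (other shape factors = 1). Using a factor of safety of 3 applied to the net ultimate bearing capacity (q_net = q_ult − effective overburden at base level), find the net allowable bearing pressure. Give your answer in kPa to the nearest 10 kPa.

q_all(net) ≈ 790 kPa

q = γ·D_f = 16 × 3 = 48 kPa.
c·N_c·s_c = 24 × 32.7 × 1.3 = 1020.2 kPa
q·N_q = 48 × 20.6 = 988.8 kPa
0.5·γ·B·N_γ·s_γ = 0.5 × 16 × 3.38 × 26 × 0.6 = 421.82 kPa
q_ult = 1020.2 + 988.8 + 421.82 = 2430.9 kPa.
Net ultimate: q_net = 2430.9 − 48 = 2382.9 kPa.
q_all(net) = 2382.9 / 3 = 794.29 kPa.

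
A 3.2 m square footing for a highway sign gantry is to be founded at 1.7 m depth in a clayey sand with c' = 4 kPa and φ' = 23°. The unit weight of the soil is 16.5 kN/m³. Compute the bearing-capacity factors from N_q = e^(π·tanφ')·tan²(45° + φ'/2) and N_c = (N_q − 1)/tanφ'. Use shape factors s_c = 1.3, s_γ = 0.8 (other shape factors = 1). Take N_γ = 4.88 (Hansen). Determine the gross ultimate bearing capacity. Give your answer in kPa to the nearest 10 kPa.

tan23° = 0.4245, so N_q = e^(π×0.4245)·tan²(56.5°) = 3.794 × 2.283 = 8.66.
N_c = (8.66 − 1)/tan23° = 18.05.
q = γ·D_f = 16.5 × 1.7 = 28.05 kPa.
c·N_c·s_c = 4 × 18.049 × 1.3 = 93.853 kPa
q·N_q = 28.05 × 8.6612 = 242.95 kPa
0.5·γ·B·N_γ·s_γ = 0.5 × 16.5 × 3.2 × 4.88 × 0.8 = 103.07 kPa
q_ult = 93.853 + 242.95 + 103.07 = 439.86 kPa.

q_ult ≈ 440 kPa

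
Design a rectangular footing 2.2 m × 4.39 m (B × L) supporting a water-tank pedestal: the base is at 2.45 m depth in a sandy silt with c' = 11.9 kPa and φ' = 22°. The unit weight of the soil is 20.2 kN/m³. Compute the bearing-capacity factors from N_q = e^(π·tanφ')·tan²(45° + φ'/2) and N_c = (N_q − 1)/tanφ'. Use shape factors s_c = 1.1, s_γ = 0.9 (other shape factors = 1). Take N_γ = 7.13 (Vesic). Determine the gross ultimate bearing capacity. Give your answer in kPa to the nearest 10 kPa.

q_ult ≈ 750 kPa

tan22° = 0.404, so N_q = e^(π×0.404)·tan²(56°) = 3.558 × 2.198 = 7.82.
N_c = (7.82 − 1)/tan22° = 16.88.
Overburden at base level: q = 20.2 × 2.45 = 49.49 kPa.
Cohesion term c·N_c·s_c = 11.9 × 16.883 × 1.1 = 221 kPa; surcharge term q·N_q = 49.49 × 7.8211 = 387.07 kPa; self-weight term 0.5·γ·B·N_γ·s_γ = 0.5 × 20.2 × 2.2 × 7.13 × 0.9 = 142.59 kPa.
q_ult = 221 + 387.07 + 142.59 = 750.65 kPa.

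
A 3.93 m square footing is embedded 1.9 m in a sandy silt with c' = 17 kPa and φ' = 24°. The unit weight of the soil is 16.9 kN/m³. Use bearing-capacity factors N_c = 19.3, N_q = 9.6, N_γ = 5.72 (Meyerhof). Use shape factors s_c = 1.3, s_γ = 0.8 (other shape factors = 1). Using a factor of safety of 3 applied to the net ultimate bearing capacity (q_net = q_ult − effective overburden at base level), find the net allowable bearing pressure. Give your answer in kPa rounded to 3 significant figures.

Overburden at base level: q = 16.9 × 1.9 = 32.11 kPa.
Cohesion term c·N_c·s_c = 17 × 19.3 × 1.3 = 426.53 kPa; surcharge term q·N_q = 32.11 × 9.6 = 308.26 kPa; self-weight term 0.5·γ·B·N_γ·s_γ = 0.5 × 16.9 × 3.93 × 5.72 × 0.8 = 151.96 kPa.
q_ult = 426.53 + 308.26 + 151.96 = 886.75 kPa.
Net ultimate: q_net = 886.75 − 32.11 = 854.64 kPa.
q_all(net) = 854.64 / 3 = 284.88 kPa.

q_all(net) ≈ 285 kPa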